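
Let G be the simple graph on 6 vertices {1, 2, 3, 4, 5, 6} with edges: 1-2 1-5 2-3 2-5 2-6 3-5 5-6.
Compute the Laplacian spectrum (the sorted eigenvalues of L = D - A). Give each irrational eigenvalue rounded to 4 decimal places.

[0, 0, 2, 2, 5, 5]

Reading degrees in the order [1, 2, 3, 4, 5, 6] gives [2, 4, 2, 0, 4, 2]; set D = diag(2, 4, 2, 0, 4, 2) and form L = D - A. L is symmetric positive semidefinite, so every eigenvalue is real and nonnegative. The 2 zero eigenvalues correspond to the 2 connected components. There are 2 zeros in the spectrum, matching the 2 components. The largest eigenvalue, 5, is at most the vertex count 6.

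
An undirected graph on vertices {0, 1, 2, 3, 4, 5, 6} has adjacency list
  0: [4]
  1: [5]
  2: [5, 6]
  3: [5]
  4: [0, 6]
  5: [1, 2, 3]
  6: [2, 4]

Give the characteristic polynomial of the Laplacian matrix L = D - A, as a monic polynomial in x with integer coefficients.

x^7 - 12x^6 + 54x^5 - 114x^4 + 116x^3 - 52x^2 + 7x

Reading degrees in the order [0, 1, 2, 3, 4, 5, 6] gives [1, 1, 2, 1, 2, 3, 2]; set D = diag(1, 1, 2, 1, 2, 3, 2) and form L = D - A. L has integer entries, so p(x) = det(xI - L) has integer coefficients. Expanding the determinant yields x^7 - 12x^6 + 54x^5 - 114x^4 + 116x^3 - 52x^2 + 7x. Since p(0) = det(-L) = 0, x divides p(x).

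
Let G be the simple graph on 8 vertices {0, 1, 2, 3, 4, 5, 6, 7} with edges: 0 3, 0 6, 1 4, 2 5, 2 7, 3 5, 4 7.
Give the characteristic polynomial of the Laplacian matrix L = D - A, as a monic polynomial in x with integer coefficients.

x^8 - 14x^7 + 78x^6 - 220x^5 + 330x^4 - 252x^3 + 84x^2 - 8x

Each diagonal entry of L is the vertex degree and each off-diagonal entry is -1 where an edge is present, 0 otherwise; in the order [0, 1, 2, 3, 4, 5, 6, 7] the diagonal is [2, 1, 2, 2, 2, 2, 1, 2]. L has integer entries, so p(x) = det(xI - L) has integer coefficients. Expanding the determinant yields x^8 - 14x^7 + 78x^6 - 220x^5 + 330x^4 - 252x^3 + 84x^2 - 8x. Since p(0) = det(-L) = 0, x divides p(x). The eigenvalues sum to 14, which equals trace(L) = 2|E|. By the matrix-tree theorem the graph has (1/8) * product of the nonzero eigenvalues = 1 spanning tree.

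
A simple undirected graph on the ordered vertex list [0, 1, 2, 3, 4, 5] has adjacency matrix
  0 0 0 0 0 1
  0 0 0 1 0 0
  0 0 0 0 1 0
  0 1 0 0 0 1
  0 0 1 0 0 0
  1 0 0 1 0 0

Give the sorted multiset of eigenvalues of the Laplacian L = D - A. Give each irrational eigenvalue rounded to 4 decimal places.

[0, 0, 0.5858, 2, 2, 3.4142]

With the vertex order [0, 1, 2, 3, 4, 5], the degrees are [1, 1, 1, 2, 1, 2], giving D = diag(1, 1, 1, 2, 1, 2) and L = D - A. L is symmetric positive semidefinite, so every eigenvalue is real and nonnegative. The 2 zero eigenvalues correspond to the 2 connected components. The eigenvalues sum to 8, which equals trace(L) = 2|E|. There are 2 zeros in the spectrum, matching the 2 components.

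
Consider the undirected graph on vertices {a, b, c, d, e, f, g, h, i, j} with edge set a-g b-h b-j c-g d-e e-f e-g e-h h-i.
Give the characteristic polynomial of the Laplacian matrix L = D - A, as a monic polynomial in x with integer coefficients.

Reading degrees in the order [a, b, c, d, e, f, g, h, i, j] gives [1, 2, 1, 1, 4, 1, 3, 3, 1, 1]; set D = diag(1, 2, 1, 1, 4, 1, 3, 3, 1, 1) and form L = D - A. L has integer entries, so p(x) = det(xI - L) has integer coefficients. Expanding the determinant yields x^10 - 18x^9 + 131x^8 - 502x^7 + 1108x^6 - 1454x^5 + 1133x^4 - 504x^3 + 115x^2 - 10x. The coefficient of x^9 equals -trace(L) = -18, matching the sum of degrees. The eigenvalues sum to 18, which equals trace(L) = 2|E|. There is one zero in the spectrum, matching the 1 component.

x^10 - 18x^9 + 131x^8 - 502x^7 + 1108x^6 - 1454x^5 + 1133x^4 - 504x^3 + 115x^2 - 10x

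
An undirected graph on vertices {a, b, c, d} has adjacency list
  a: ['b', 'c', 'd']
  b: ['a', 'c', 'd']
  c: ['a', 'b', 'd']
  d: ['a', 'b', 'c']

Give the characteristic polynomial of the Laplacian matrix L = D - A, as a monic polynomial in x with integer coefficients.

x^4 - 12x^3 + 48x^2 - 64x

Reading degrees in the order [a, b, c, d] gives [3, 3, 3, 3]; set D = diag(3, 3, 3, 3) and form L = D - A. Computing det(xI - L) by cofactor expansion (or equivalently via sum-over-permutations) gives x^4 - 12x^3 + 48x^2 - 64x. The coefficient of x^3 equals -trace(L) = -12, matching the sum of degrees. The largest eigenvalue, 4, is at most the vertex count 4. The eigenvalues sum to 12, which equals trace(L) = 2|E|.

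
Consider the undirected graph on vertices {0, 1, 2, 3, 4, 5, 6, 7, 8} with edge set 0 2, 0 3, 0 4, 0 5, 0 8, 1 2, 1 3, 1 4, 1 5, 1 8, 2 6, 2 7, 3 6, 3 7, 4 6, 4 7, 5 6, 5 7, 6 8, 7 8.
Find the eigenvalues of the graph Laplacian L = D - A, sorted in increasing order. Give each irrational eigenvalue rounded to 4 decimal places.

[0, 4, 4, 4, 4, 5, 5, 5, 9]

Each diagonal entry of L is the vertex degree and each off-diagonal entry is -1 where an edge is present, 0 otherwise; in the order [0, 1, 2, 3, 4, 5, 6, 7, 8] the diagonal is [5, 5, 4, 4, 4, 4, 5, 5, 4]. L is symmetric positive semidefinite, so every eigenvalue is real and nonnegative. The single zero eigenvalue shows the graph is connected. By the matrix-tree theorem the graph has (1/9) * product of the nonzero eigenvalues = 32000 spanning trees.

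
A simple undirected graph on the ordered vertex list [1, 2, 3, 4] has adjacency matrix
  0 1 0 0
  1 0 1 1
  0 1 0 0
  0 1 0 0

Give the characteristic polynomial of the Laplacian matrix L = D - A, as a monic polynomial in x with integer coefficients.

x^4 - 6x^3 + 9x^2 - 4x

Reading degrees in the order [1, 2, 3, 4] gives [1, 3, 1, 1]; set D = diag(1, 3, 1, 1) and form L = D - A. Computing det(xI - L) by cofactor expansion (or equivalently via sum-over-permutations) gives x^4 - 6x^3 + 9x^2 - 4x. Since p(0) = det(-L) = 0, x divides p(x). By the matrix-tree theorem the graph has (1/4) * product of the nonzero eigenvalues = 1 spanning tree.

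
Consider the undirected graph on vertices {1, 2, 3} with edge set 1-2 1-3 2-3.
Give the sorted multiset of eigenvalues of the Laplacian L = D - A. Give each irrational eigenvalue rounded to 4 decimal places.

[0, 3, 3]

Reading degrees in the order [1, 2, 3] gives [2, 2, 2]; set D = diag(2, 2, 2) and form L = D - A. The multiplicity of 0 as a Laplacian eigenvalue equals the number of connected components. By the matrix-tree theorem the graph has (1/3) * product of the nonzero eigenvalues = 3 spanning trees.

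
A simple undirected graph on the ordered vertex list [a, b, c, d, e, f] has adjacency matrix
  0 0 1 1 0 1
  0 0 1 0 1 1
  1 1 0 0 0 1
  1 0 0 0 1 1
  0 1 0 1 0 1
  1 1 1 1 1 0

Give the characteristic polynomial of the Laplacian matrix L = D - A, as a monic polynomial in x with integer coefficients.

x^6 - 20x^5 + 155x^4 - 580x^3 + 1045x^2 - 726x

With the vertex order [a, b, c, d, e, f], the degrees are [3, 3, 3, 3, 3, 5], giving D = diag(3, 3, 3, 3, 3, 5) and L = D - A. Computing det(xI - L) by cofactor expansion (or equivalently via sum-over-permutations) gives x^6 - 20x^5 + 155x^4 - 580x^3 + 1045x^2 - 726x. The coefficient of x^5 equals -trace(L) = -20, matching the sum of degrees. There is one zero in the spectrum, matching the 1 component.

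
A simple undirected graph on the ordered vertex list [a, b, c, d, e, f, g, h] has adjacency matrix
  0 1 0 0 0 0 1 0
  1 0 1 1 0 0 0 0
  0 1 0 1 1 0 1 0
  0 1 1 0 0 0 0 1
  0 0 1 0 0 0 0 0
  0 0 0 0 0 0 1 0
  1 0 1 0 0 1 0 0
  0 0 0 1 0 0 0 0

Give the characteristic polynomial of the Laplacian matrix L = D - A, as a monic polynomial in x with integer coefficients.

With the vertex order [a, b, c, d, e, f, g, h], the degrees are [2, 3, 4, 3, 1, 1, 3, 1], giving D = diag(2, 3, 4, 3, 1, 1, 3, 1) and L = D - A. Computing det(xI - L) by cofactor expansion (or equivalently via sum-over-permutations) gives x^8 - 18x^7 + 128x^6 - 460x^5 + 889x^4 - 912x^3 + 459x^2 - 88x. The constant term is 0 because L is singular (the all-ones vector lies in its kernel). By the matrix-tree theorem the graph has (1/8) * product of the nonzero eigenvalues = 11 spanning trees. There is one zero in the spectrum, matching the 1 component.

x^8 - 18x^7 + 128x^6 - 460x^5 + 889x^4 - 912x^3 + 459x^2 - 88x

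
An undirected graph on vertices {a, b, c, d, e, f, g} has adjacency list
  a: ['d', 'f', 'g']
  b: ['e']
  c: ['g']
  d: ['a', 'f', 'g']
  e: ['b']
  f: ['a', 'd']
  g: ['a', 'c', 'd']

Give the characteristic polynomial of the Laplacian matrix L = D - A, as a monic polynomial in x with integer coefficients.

Reading degrees in the order [a, b, c, d, e, f, g] gives [3, 1, 1, 3, 1, 2, 3]; set D = diag(3, 1, 1, 3, 1, 2, 3) and form L = D - A. L has integer entries, so p(x) = det(xI - L) has integer coefficients. Expanding the determinant yields x^7 - 14x^6 + 74x^5 - 182x^4 + 204x^3 - 80x^2. The coefficient of x^6 equals -trace(L) = -14, matching the sum of degrees. There are 2 zeros in the spectrum, matching the 2 components.

x^7 - 14x^6 + 74x^5 - 182x^4 + 204x^3 - 80x^2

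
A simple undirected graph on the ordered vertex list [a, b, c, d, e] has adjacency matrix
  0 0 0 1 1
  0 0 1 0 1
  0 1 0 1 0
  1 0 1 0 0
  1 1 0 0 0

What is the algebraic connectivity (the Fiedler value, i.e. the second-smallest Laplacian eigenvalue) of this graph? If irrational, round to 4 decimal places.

1.3820

Each diagonal entry of L is the vertex degree and each off-diagonal entry is -1 where an edge is present, 0 otherwise; in the order [a, b, c, d, e] the diagonal is [2, 2, 2, 2, 2]. The sorted Laplacian eigenvalues are [0, 1.3820, 1.3820, 3.6180, 3.6180]; the algebraic connectivity is the second entry, 1.3820.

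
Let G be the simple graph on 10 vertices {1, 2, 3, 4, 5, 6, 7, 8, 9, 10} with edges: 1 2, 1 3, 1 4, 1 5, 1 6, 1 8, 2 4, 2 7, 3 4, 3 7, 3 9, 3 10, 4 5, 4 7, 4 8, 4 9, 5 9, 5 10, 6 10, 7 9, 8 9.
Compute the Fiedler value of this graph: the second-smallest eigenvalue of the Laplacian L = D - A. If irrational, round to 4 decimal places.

1.3945

Reading degrees in the order [1, 2, 3, 4, 5, 6, 7, 8, 9, 10] gives [6, 3, 5, 7, 4, 2, 4, 3, 5, 3]; set D = diag(6, 3, 5, 7, 4, 2, 4, 3, 5, 3) and form L = D - A. Computing the eigenvalues of L and sorting gives [0, 1.3945, 2.5745, 2.7720, 3.7345, 4.1915, 5.3154, 6.0874, 7.8348, 8.0953]. The Fiedler value lambda_2 = 1.3945 is strictly positive, so the graph is connected. There is one zero in the spectrum, matching the 1 component.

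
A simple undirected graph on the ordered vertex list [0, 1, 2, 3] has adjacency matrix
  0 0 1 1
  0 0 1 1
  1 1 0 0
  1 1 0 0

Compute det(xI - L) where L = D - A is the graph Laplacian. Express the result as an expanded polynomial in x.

With the vertex order [0, 1, 2, 3], the degrees are [2, 2, 2, 2], giving D = diag(2, 2, 2, 2) and L = D - A. The eigenvalues of L are [0, 2, 2, 4]; the characteristic polynomial is the product of (x - lambda_i), which multiplies out to x^4 - 8x^3 + 20x^2 - 16x. The coefficient of x^3 equals -trace(L) = -8, matching the sum of degrees. There is one zero in the spectrum, matching the 1 component.

x^4 - 8x^3 + 20x^2 - 16x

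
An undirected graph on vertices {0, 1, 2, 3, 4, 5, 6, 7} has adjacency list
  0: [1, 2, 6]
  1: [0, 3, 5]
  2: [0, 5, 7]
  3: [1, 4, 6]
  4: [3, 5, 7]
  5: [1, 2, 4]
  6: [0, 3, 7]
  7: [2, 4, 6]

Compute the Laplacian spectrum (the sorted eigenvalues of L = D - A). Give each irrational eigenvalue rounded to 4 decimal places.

[0, 2, 2, 2, 4, 4, 4, 6]

Reading degrees in the order [0, 1, 2, 3, 4, 5, 6, 7] gives [3, 3, 3, 3, 3, 3, 3, 3]; set D = diag(3, 3, 3, 3, 3, 3, 3, 3) and form L = D - A. The multiplicity of 0 as a Laplacian eigenvalue equals the number of connected components. The single zero eigenvalue shows the graph is connected. The largest eigenvalue, 6, is at most the vertex count 8.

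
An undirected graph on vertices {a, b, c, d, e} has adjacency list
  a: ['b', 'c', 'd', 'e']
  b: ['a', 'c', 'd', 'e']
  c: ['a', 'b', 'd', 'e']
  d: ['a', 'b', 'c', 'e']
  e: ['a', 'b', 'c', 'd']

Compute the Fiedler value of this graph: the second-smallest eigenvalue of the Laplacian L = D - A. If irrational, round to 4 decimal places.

Each diagonal entry of L is the vertex degree and each off-diagonal entry is -1 where an edge is present, 0 otherwise; in the order [a, b, c, d, e] the diagonal is [4, 4, 4, 4, 4]. The smallest Laplacian eigenvalue is always 0. The next one, lambda_2 = 5, measures how hard the graph is to disconnect: larger values mean better connectivity. By the matrix-tree theorem the graph has (1/5) * product of the nonzero eigenvalues = 125 spanning trees. The eigenvalues sum to 20, which equals trace(L) = 2|E|.

5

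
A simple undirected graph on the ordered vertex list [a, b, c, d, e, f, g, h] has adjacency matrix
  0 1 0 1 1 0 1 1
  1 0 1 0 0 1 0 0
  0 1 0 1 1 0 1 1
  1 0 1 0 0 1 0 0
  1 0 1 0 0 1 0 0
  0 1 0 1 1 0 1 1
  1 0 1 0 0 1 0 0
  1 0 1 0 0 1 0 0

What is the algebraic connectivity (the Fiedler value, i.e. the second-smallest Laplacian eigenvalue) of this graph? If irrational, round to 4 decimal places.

With the vertex order [a, b, c, d, e, f, g, h], the degrees are [5, 3, 5, 3, 3, 5, 3, 3], giving D = diag(5, 3, 5, 3, 3, 5, 3, 3) and L = D - A. The smallest Laplacian eigenvalue is always 0. The next one, lambda_2 = 3, measures how hard the graph is to disconnect: larger values mean better connectivity. The largest eigenvalue, 8, is at most the vertex count 8.

3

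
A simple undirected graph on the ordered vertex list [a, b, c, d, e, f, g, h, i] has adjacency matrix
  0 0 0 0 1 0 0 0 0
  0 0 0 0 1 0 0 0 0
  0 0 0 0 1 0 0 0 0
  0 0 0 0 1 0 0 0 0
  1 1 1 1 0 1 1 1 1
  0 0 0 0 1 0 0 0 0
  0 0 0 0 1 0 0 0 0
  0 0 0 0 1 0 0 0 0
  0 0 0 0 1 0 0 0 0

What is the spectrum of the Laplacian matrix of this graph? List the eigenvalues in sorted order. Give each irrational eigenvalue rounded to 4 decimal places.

Each diagonal entry of L is the vertex degree and each off-diagonal entry is -1 where an edge is present, 0 otherwise; in the order [a, b, c, d, e, f, g, h, i] the diagonal is [1, 1, 1, 1, 8, 1, 1, 1, 1]. Diagonalising L (or applying a numerical eigensolver to the 9x9 matrix) gives the spectrum above. The single zero eigenvalue shows the graph is connected. There is one zero in the spectrum, matching the 1 component. By the matrix-tree theorem the graph has (1/9) * product of the nonzero eigenvalues = 1 spanning tree.

[0, 1, 1, 1, 1, 1, 1, 1, 9]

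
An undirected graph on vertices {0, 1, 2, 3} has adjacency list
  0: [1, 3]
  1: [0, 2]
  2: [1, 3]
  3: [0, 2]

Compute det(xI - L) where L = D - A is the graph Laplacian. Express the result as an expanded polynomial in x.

x^4 - 8x^3 + 20x^2 - 16x

With the vertex order [0, 1, 2, 3], the degrees are [2, 2, 2, 2], giving D = diag(2, 2, 2, 2) and L = D - A. L has integer entries, so p(x) = det(xI - L) has integer coefficients. Expanding the determinant yields x^4 - 8x^3 + 20x^2 - 16x. The constant term is 0 because L is singular (the all-ones vector lies in its kernel).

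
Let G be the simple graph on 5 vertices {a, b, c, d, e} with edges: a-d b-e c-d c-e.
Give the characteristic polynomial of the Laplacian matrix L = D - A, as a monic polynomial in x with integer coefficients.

x^5 - 8x^4 + 21x^3 - 20x^2 + 5x

Each diagonal entry of L is the vertex degree and each off-diagonal entry is -1 where an edge is present, 0 otherwise; in the order [a, b, c, d, e] the diagonal is [1, 1, 2, 2, 2]. Computing det(xI - L) by cofactor expansion (or equivalently via sum-over-permutations) gives x^5 - 8x^4 + 21x^3 - 20x^2 + 5x. The coefficient of x^4 equals -trace(L) = -8, matching the sum of degrees. The eigenvalues sum to 8, which equals trace(L) = 2|E|. The largest eigenvalue, 3.6180, is at most the vertex count 5.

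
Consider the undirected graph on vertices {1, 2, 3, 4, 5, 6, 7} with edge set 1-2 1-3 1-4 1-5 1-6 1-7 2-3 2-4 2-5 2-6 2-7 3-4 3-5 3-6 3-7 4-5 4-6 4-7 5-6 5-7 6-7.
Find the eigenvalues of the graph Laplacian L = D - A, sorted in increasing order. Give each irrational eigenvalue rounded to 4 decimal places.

[0, 7, 7, 7, 7, 7, 7]

With the vertex order [1, 2, 3, 4, 5, 6, 7], the degrees are [6, 6, 6, 6, 6, 6, 6], giving D = diag(6, 6, 6, 6, 6, 6, 6) and L = D - A. L is symmetric positive semidefinite, so every eigenvalue is real and nonnegative. By the matrix-tree theorem the graph has (1/7) * product of the nonzero eigenvalues = 16807 spanning trees. There is one zero in the spectrum, matching the 1 component.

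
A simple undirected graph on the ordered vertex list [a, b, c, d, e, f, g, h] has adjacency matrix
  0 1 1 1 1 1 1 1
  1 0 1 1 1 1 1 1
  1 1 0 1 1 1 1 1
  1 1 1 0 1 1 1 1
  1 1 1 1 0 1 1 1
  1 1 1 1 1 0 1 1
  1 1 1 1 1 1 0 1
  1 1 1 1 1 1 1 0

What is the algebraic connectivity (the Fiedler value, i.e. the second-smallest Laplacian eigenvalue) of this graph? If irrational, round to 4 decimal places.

With the vertex order [a, b, c, d, e, f, g, h], the degrees are [7, 7, 7, 7, 7, 7, 7, 7], giving D = diag(7, 7, 7, 7, 7, 7, 7, 7) and L = D - A. The sorted Laplacian eigenvalues are [0, 8, 8, 8, 8, 8, 8, 8]; the algebraic connectivity is the second entry, 8.

8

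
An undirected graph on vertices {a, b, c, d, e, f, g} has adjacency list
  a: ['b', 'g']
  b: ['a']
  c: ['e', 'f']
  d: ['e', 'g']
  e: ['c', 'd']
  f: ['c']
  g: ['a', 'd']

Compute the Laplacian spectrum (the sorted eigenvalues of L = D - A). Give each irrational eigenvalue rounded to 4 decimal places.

Reading degrees in the order [a, b, c, d, e, f, g] gives [2, 1, 2, 2, 2, 1, 2]; set D = diag(2, 1, 2, 2, 2, 1, 2) and form L = D - A. Diagonalising L (or applying a numerical eigensolver to the 7x7 matrix) gives the spectrum above. The single zero eigenvalue shows the graph is connected. There is one zero in the spectrum, matching the 1 component.

[0, 0.1981, 0.7530, 1.5550, 2.4450, 3.2470, 3.8019]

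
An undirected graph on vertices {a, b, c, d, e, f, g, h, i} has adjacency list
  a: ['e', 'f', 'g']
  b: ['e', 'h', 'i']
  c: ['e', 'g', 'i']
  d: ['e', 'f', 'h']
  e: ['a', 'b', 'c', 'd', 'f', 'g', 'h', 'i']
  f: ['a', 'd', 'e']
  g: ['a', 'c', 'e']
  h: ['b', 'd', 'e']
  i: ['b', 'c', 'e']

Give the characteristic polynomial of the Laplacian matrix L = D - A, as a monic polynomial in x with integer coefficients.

x^9 - 32x^8 + 428x^7 - 3136x^6 + 13786x^5 - 37232x^4 + 60276x^3 - 53424x^2 + 19845x

Each diagonal entry of L is the vertex degree and each off-diagonal entry is -1 where an edge is present, 0 otherwise; in the order [a, b, c, d, e, f, g, h, i] the diagonal is [3, 3, 3, 3, 8, 3, 3, 3, 3]. Computing det(xI - L) by cofactor expansion (or equivalently via sum-over-permutations) gives x^9 - 32x^8 + 428x^7 - 3136x^6 + 13786x^5 - 37232x^4 + 60276x^3 - 53424x^2 + 19845x. The coefficient of x^8 equals -trace(L) = -32, matching the sum of degrees.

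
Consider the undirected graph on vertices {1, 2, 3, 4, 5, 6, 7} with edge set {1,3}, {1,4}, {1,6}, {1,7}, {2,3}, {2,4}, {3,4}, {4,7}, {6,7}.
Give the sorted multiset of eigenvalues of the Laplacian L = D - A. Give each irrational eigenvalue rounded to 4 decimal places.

Each diagonal entry of L is the vertex degree and each off-diagonal entry is -1 where an edge is present, 0 otherwise; in the order [1, 2, 3, 4, 5, 6, 7] the diagonal is [4, 2, 3, 4, 0, 2, 3]. The multiplicity of 0 as a Laplacian eigenvalue equals the number of connected components. The 2 zero eigenvalues correspond to the 2 connected components. The eigenvalues sum to 18, which equals trace(L) = 2|E|.

[0, 0, 1.1864, 3, 3.4707, 5, 5.3429]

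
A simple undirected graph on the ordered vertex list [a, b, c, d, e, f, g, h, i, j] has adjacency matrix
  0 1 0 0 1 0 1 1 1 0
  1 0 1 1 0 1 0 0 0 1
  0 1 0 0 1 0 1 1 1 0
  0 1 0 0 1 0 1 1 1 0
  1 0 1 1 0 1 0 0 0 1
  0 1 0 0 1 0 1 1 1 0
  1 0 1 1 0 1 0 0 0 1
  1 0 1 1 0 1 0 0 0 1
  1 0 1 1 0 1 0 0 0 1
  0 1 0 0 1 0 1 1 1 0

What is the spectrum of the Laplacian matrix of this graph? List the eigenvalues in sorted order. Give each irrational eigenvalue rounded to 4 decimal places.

[0, 5, 5, 5, 5, 5, 5, 5, 5, 10]

With the vertex order [a, b, c, d, e, f, g, h, i, j], the degrees are [5, 5, 5, 5, 5, 5, 5, 5, 5, 5], giving D = diag(5, 5, 5, 5, 5, 5, 5, 5, 5, 5) and L = D - A. Since every row of L sums to 0, the all-ones vector is in the kernel and 0 is an eigenvalue. The single zero eigenvalue shows the graph is connected. There is one zero in the spectrum, matching the 1 component.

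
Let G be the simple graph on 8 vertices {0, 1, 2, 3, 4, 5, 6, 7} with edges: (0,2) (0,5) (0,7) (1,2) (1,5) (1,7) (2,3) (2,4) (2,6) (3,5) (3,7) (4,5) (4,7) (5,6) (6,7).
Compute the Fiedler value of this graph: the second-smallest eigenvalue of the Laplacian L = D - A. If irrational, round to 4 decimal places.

3

Each diagonal entry of L is the vertex degree and each off-diagonal entry is -1 where an edge is present, 0 otherwise; in the order [0, 1, 2, 3, 4, 5, 6, 7] the diagonal is [3, 3, 5, 3, 3, 5, 3, 5]. The smallest Laplacian eigenvalue is always 0. The next one, lambda_2 = 3, measures how hard the graph is to disconnect: larger values mean better connectivity. The largest eigenvalue, 8, is at most the vertex count 8. The eigenvalues sum to 30, which equals trace(L) = 2|E|.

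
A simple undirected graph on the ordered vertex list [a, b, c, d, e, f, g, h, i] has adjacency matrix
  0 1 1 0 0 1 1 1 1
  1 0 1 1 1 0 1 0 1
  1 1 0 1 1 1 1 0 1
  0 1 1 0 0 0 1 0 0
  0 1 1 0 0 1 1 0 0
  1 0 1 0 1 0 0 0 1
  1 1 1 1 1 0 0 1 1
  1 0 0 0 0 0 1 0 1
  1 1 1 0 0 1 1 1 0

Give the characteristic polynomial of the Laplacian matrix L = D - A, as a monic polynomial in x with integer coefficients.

x^9 - 46x^8 + 907x^7 - 9992x^6 + 67121x^5 - 280880x^4 + 713392x^3 - 1003302x^2 + 597303x

Reading degrees in the order [a, b, c, d, e, f, g, h, i] gives [6, 6, 7, 3, 4, 4, 7, 3, 6]; set D = diag(6, 6, 7, 3, 4, 4, 7, 3, 6) and form L = D - A. Computing det(xI - L) by cofactor expansion (or equivalently via sum-over-permutations) gives x^9 - 46x^8 + 907x^7 - 9992x^6 + 67121x^5 - 280880x^4 + 713392x^3 - 1003302x^2 + 597303x. The constant term is 0 because L is singular (the all-ones vector lies in its kernel). The eigenvalues sum to 46, which equals trace(L) = 2|E|.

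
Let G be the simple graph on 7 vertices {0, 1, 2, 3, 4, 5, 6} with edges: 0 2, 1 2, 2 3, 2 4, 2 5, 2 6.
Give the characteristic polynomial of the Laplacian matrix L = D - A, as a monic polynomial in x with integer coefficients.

Reading degrees in the order [0, 1, 2, 3, 4, 5, 6] gives [1, 1, 6, 1, 1, 1, 1]; set D = diag(1, 1, 6, 1, 1, 1, 1) and form L = D - A. L has integer entries, so p(x) = det(xI - L) has integer coefficients. Expanding the determinant yields x^7 - 12x^6 + 45x^5 - 80x^4 + 75x^3 - 36x^2 + 7x. Since p(0) = det(-L) = 0, x divides p(x). The eigenvalues sum to 12, which equals trace(L) = 2|E|.

x^7 - 12x^6 + 45x^5 - 80x^4 + 75x^3 - 36x^2 + 7x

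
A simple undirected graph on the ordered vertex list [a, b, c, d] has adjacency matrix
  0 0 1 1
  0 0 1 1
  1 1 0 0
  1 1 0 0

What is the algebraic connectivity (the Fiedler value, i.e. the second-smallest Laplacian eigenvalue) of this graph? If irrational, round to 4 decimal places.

With the vertex order [a, b, c, d], the degrees are [2, 2, 2, 2], giving D = diag(2, 2, 2, 2) and L = D - A. The smallest Laplacian eigenvalue is always 0. The next one, lambda_2 = 2, measures how hard the graph is to disconnect: larger values mean better connectivity. There is one zero in the spectrum, matching the 1 component. The largest eigenvalue, 4, is at most the vertex count 4.

2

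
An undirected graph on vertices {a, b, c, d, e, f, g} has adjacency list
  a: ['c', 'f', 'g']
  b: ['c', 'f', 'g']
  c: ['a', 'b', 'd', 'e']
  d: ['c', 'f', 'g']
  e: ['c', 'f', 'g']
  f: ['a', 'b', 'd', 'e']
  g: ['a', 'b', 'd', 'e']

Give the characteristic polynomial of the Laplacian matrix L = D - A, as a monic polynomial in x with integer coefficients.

Each diagonal entry of L is the vertex degree and each off-diagonal entry is -1 where an edge is present, 0 otherwise; in the order [a, b, c, d, e, f, g] the diagonal is [3, 3, 4, 3, 3, 4, 4]. Computing det(xI - L) by cofactor expansion (or equivalently via sum-over-permutations) gives x^7 - 24x^6 + 234x^5 - 1192x^4 + 3357x^3 - 4968x^2 + 3024x. The constant term is 0 because L is singular (the all-ones vector lies in its kernel). By the matrix-tree theorem the graph has (1/7) * product of the nonzero eigenvalues = 432 spanning trees. The largest eigenvalue, 7, is at most the vertex count 7.

x^7 - 24x^6 + 234x^5 - 1192x^4 + 3357x^3 - 4968x^2 + 3024x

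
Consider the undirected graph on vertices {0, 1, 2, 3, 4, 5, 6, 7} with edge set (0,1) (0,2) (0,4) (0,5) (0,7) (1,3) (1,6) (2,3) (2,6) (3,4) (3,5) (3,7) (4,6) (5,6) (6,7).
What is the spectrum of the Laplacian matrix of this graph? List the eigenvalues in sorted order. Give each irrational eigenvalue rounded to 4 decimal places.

With the vertex order [0, 1, 2, 3, 4, 5, 6, 7], the degrees are [5, 3, 3, 5, 3, 3, 5, 3], giving D = diag(5, 3, 3, 5, 3, 3, 5, 3) and L = D - A. L is symmetric positive semidefinite, so every eigenvalue is real and nonnegative. The single zero eigenvalue shows the graph is connected. The eigenvalues sum to 30, which equals trace(L) = 2|E|.

[0, 3, 3, 3, 3, 5, 5, 8]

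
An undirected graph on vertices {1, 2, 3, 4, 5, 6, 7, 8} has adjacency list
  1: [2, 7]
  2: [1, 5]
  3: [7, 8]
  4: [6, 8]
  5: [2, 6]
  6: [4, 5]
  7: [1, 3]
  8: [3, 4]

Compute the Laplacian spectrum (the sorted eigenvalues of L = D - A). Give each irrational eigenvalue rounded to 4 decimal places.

[0, 0.5858, 0.5858, 2, 2, 3.4142, 3.4142, 4]

Reading degrees in the order [1, 2, 3, 4, 5, 6, 7, 8] gives [2, 2, 2, 2, 2, 2, 2, 2]; set D = diag(2, 2, 2, 2, 2, 2, 2, 2) and form L = D - A. The multiplicity of 0 as a Laplacian eigenvalue equals the number of connected components. The single zero eigenvalue shows the graph is connected.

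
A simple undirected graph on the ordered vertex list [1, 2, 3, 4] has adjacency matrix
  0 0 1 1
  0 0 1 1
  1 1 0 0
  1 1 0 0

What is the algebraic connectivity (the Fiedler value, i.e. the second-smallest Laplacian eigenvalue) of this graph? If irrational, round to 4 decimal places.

Each diagonal entry of L is the vertex degree and each off-diagonal entry is -1 where an edge is present, 0 otherwise; in the order [1, 2, 3, 4] the diagonal is [2, 2, 2, 2]. Computing the eigenvalues of L and sorting gives [0, 2, 2, 4]. The Fiedler value lambda_2 = 2 is strictly positive, so the graph is connected. The largest eigenvalue, 4, is at most the vertex count 4. The eigenvalues sum to 8, which equals trace(L) = 2|E|.

2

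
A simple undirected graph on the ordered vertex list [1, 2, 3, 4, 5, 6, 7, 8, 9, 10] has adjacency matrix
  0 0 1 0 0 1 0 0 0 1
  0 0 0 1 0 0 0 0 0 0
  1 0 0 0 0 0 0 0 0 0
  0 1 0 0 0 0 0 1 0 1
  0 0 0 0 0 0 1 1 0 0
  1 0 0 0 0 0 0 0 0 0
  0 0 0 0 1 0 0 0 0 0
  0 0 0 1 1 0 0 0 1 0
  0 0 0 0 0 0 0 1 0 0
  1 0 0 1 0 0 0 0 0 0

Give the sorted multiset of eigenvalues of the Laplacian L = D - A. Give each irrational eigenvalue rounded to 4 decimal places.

Reading degrees in the order [1, 2, 3, 4, 5, 6, 7, 8, 9, 10] gives [3, 1, 1, 3, 2, 1, 1, 3, 1, 2]; set D = diag(3, 1, 1, 3, 2, 1, 1, 3, 1, 2) and form L = D - A. Diagonalising L (or applying a numerical eigensolver to the 10x10 matrix) gives the spectrum above. The single zero eigenvalue shows the graph is connected. By the matrix-tree theorem the graph has (1/10) * product of the nonzero eigenvalues = 1 spanning tree.

[0, 0.1535, 0.4616, 0.7026, 1, 1.5019, 2.1589, 3.2036, 4.0827, 4.7351]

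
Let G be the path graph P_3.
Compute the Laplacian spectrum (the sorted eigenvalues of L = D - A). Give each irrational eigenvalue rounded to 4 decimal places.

[0, 1, 3]

The graph has 3 vertices and degree multiset [2, 1, 1]; D is the diagonal matrix of degrees and L = D - A. L is symmetric positive semidefinite, so every eigenvalue is real and nonnegative. The eigenvalues sum to 4, which equals trace(L) = 2|E|.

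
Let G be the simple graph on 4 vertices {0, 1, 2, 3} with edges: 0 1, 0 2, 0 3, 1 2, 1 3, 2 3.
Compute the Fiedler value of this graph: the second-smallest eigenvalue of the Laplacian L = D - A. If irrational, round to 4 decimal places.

4

Each diagonal entry of L is the vertex degree and each off-diagonal entry is -1 where an edge is present, 0 otherwise; in the order [0, 1, 2, 3] the diagonal is [3, 3, 3, 3]. Computing the eigenvalues of L and sorting gives [0, 4, 4, 4]. The Fiedler value lambda_2 = 4 is strictly positive, so the graph is connected. By the matrix-tree theorem the graph has (1/4) * product of the nonzero eigenvalues = 16 spanning trees.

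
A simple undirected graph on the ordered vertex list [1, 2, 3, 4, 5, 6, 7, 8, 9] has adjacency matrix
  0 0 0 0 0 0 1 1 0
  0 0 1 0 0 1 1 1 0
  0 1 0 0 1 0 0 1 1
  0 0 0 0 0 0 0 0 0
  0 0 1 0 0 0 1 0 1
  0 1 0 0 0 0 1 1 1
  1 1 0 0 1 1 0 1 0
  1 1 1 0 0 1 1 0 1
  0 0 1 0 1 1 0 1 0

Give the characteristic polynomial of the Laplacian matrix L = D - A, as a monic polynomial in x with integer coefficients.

Reading degrees in the order [1, 2, 3, 4, 5, 6, 7, 8, 9] gives [2, 4, 4, 0, 3, 4, 5, 6, 4]; set D = diag(2, 4, 4, 0, 3, 4, 5, 6, 4) and form L = D - A. Computing det(xI - L) by cofactor expansion (or equivalently via sum-over-permutations) gives x^9 - 32x^8 + 427x^7 - 3072x^6 + 12832x^5 - 31016x^4 + 40000x^3 - 21120x^2. Since p(0) = det(-L) = 0, x divides p(x). The largest eigenvalue, 7.2361, is at most the vertex count 9.

x^9 - 32x^8 + 427x^7 - 3072x^6 + 12832x^5 - 31016x^4 + 40000x^3 - 21120x^2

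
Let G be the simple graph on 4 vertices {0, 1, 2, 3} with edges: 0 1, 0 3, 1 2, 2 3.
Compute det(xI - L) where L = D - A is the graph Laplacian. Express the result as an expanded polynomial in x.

Reading degrees in the order [0, 1, 2, 3] gives [2, 2, 2, 2]; set D = diag(2, 2, 2, 2) and form L = D - A. L has integer entries, so p(x) = det(xI - L) has integer coefficients. Expanding the determinant yields x^4 - 8x^3 + 20x^2 - 16x. Since p(0) = det(-L) = 0, x divides p(x).

x^4 - 8x^3 + 20x^2 - 16x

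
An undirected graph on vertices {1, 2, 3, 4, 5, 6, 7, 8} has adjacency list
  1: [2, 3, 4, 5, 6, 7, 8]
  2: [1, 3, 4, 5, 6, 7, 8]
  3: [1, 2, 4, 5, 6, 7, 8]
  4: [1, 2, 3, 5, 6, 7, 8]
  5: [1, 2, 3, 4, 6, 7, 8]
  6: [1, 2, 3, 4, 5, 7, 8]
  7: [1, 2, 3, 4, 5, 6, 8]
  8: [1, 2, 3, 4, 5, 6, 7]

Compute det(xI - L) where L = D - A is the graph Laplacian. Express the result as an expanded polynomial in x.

x^8 - 56x^7 + 1344x^6 - 17920x^5 + 143360x^4 - 688128x^3 + 1835008x^2 - 2097152x

Each diagonal entry of L is the vertex degree and each off-diagonal entry is -1 where an edge is present, 0 otherwise; in the order [1, 2, 3, 4, 5, 6, 7, 8] the diagonal is [7, 7, 7, 7, 7, 7, 7, 7]. The eigenvalues of L are [0, 8, 8, 8, 8, 8, 8, 8]; the characteristic polynomial is the product of (x - lambda_i), which multiplies out to x^8 - 56x^7 + 1344x^6 - 17920x^5 + 143360x^4 - 688128x^3 + 1835008x^2 - 2097152x. The constant term is 0 because L is singular (the all-ones vector lies in its kernel).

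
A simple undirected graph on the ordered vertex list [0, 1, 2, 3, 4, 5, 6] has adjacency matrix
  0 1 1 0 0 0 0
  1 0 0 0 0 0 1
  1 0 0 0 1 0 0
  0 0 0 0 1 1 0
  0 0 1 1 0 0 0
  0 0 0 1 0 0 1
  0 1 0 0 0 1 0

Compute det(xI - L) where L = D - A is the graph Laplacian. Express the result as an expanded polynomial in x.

x^7 - 14x^6 + 77x^5 - 210x^4 + 294x^3 - 196x^2 + 49x

Reading degrees in the order [0, 1, 2, 3, 4, 5, 6] gives [2, 2, 2, 2, 2, 2, 2]; set D = diag(2, 2, 2, 2, 2, 2, 2) and form L = D - A. Computing det(xI - L) by cofactor expansion (or equivalently via sum-over-permutations) gives x^7 - 14x^6 + 77x^5 - 210x^4 + 294x^3 - 196x^2 + 49x. Since p(0) = det(-L) = 0, x divides p(x). There is one zero in the spectrum, matching the 1 component. By the matrix-tree theorem the graph has (1/7) * product of the nonzero eigenvalues = 7 spanning trees.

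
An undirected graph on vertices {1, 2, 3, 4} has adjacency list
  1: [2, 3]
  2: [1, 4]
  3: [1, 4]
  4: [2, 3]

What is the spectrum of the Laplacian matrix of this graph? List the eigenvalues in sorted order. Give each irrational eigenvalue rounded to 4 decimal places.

[0, 2, 2, 4]

Reading degrees in the order [1, 2, 3, 4] gives [2, 2, 2, 2]; set D = diag(2, 2, 2, 2) and form L = D - A. Since every row of L sums to 0, the all-ones vector is in the kernel and 0 is an eigenvalue. By the matrix-tree theorem the graph has (1/4) * product of the nonzero eigenvalues = 4 spanning trees.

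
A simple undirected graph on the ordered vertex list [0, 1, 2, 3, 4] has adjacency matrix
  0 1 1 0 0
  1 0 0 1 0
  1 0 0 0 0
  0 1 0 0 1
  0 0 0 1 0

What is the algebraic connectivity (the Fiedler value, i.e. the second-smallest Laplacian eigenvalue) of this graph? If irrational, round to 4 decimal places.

Reading degrees in the order [0, 1, 2, 3, 4] gives [2, 2, 1, 2, 1]; set D = diag(2, 2, 1, 2, 1) and form L = D - A. The sorted Laplacian eigenvalues are [0, 0.3820, 1.3820, 2.6180, 3.6180]; the algebraic connectivity is the second entry, 0.3820.

0.3820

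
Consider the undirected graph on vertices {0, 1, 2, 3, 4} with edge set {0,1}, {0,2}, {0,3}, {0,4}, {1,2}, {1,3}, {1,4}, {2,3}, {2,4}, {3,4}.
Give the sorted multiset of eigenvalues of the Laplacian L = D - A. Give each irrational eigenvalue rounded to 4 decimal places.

Each diagonal entry of L is the vertex degree and each off-diagonal entry is -1 where an edge is present, 0 otherwise; in the order [0, 1, 2, 3, 4] the diagonal is [4, 4, 4, 4, 4]. Diagonalising L (or applying a numerical eigensolver to the 5x5 matrix) gives the spectrum above. The single zero eigenvalue shows the graph is connected.

[0, 5, 5, 5, 5]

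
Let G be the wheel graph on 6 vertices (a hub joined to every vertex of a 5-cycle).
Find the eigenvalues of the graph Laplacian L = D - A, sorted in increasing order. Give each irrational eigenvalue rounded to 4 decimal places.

The graph has 6 vertices and degree multiset [5, 3, 3, 3, 3, 3]; D is the diagonal matrix of degrees and L = D - A. Diagonalising L (or applying a numerical eigensolver to the 6x6 matrix) gives the spectrum above. By the matrix-tree theorem the graph has (1/6) * product of the nonzero eigenvalues = 121 spanning trees.

[0, 2.3820, 2.3820, 4.6180, 4.6180, 6]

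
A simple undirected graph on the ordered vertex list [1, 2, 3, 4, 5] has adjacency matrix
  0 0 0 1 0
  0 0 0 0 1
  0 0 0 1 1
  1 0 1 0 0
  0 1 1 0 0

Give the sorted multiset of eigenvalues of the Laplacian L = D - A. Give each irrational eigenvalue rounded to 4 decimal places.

[0, 0.3820, 1.3820, 2.6180, 3.6180]

With the vertex order [1, 2, 3, 4, 5], the degrees are [1, 1, 2, 2, 2], giving D = diag(1, 1, 2, 2, 2) and L = D - A. Diagonalising L (or applying a numerical eigensolver to the 5x5 matrix) gives the spectrum above. The single zero eigenvalue shows the graph is connected. The largest eigenvalue, 3.6180, is at most the vertex count 5. The eigenvalues sum to 8, which equals trace(L) = 2|E|.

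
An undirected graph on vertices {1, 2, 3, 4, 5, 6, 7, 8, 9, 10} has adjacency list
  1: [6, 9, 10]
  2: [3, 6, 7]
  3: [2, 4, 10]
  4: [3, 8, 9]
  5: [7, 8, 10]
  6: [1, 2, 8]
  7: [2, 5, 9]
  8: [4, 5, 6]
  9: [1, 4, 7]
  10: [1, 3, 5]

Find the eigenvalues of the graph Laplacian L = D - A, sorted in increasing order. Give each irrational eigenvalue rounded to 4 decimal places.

Each diagonal entry of L is the vertex degree and each off-diagonal entry is -1 where an edge is present, 0 otherwise; in the order [1, 2, 3, 4, 5, 6, 7, 8, 9, 10] the diagonal is [3, 3, 3, 3, 3, 3, 3, 3, 3, 3]. Since every row of L sums to 0, the all-ones vector is in the kernel and 0 is an eigenvalue. The largest eigenvalue, 5, is at most the vertex count 10.

[0, 2, 2, 2, 2, 2, 5, 5, 5, 5]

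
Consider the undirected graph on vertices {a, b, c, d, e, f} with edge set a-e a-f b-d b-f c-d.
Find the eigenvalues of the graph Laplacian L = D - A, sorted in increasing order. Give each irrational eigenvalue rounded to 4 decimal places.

[0, 0.2679, 1, 2, 3, 3.7321]

Each diagonal entry of L is the vertex degree and each off-diagonal entry is -1 where an edge is present, 0 otherwise; in the order [a, b, c, d, e, f] the diagonal is [2, 2, 1, 2, 1, 2]. Diagonalising L (or applying a numerical eigensolver to the 6x6 matrix) gives the spectrum above. There is one zero in the spectrum, matching the 1 component.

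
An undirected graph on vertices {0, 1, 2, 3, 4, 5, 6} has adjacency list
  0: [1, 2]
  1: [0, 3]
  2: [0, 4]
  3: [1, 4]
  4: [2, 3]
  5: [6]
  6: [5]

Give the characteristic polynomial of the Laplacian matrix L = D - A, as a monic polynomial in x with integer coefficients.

Reading degrees in the order [0, 1, 2, 3, 4, 5, 6] gives [2, 2, 2, 2, 2, 1, 1]; set D = diag(2, 2, 2, 2, 2, 1, 1) and form L = D - A. Computing det(xI - L) by cofactor expansion (or equivalently via sum-over-permutations) gives x^7 - 12x^6 + 55x^5 - 120x^4 + 125x^3 - 50x^2. The coefficient of x^6 equals -trace(L) = -12, matching the sum of degrees. There are 2 zeros in the spectrum, matching the 2 components.

x^7 - 12x^6 + 55x^5 - 120x^4 + 125x^3 - 50x^2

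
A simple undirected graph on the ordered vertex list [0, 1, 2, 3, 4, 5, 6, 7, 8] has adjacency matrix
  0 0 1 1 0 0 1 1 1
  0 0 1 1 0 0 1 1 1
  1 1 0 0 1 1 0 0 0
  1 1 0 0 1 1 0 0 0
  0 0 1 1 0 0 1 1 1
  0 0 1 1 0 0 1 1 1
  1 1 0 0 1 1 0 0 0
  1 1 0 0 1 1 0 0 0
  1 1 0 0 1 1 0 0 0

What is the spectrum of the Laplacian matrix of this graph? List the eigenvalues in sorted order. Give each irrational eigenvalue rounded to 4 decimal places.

[0, 4, 4, 4, 4, 5, 5, 5, 9]

Reading degrees in the order [0, 1, 2, 3, 4, 5, 6, 7, 8] gives [5, 5, 4, 4, 5, 5, 4, 4, 4]; set D = diag(5, 5, 4, 4, 5, 5, 4, 4, 4) and form L = D - A. Since every row of L sums to 0, the all-ones vector is in the kernel and 0 is an eigenvalue. The single zero eigenvalue shows the graph is connected. By the matrix-tree theorem the graph has (1/9) * product of the nonzero eigenvalues = 32000 spanning trees.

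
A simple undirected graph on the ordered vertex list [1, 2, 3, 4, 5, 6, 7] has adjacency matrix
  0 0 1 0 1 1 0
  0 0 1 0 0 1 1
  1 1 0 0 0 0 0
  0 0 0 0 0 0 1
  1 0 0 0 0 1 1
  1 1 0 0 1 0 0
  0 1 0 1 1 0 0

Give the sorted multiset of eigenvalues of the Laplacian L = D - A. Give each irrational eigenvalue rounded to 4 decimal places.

Reading degrees in the order [1, 2, 3, 4, 5, 6, 7] gives [3, 3, 2, 1, 3, 3, 3]; set D = diag(3, 3, 2, 1, 3, 3, 3) and form L = D - A. L is symmetric positive semidefinite, so every eigenvalue is real and nonnegative. The single zero eigenvalue shows the graph is connected.

[0, 0.6939, 1.8505, 2.5167, 3.2348, 4.5264, 5.1776]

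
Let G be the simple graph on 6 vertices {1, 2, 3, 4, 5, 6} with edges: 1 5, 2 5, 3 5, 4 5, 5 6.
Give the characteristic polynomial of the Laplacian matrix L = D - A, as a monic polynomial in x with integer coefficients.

Each diagonal entry of L is the vertex degree and each off-diagonal entry is -1 where an edge is present, 0 otherwise; in the order [1, 2, 3, 4, 5, 6] the diagonal is [1, 1, 1, 1, 5, 1]. L has integer entries, so p(x) = det(xI - L) has integer coefficients. Expanding the determinant yields x^6 - 10x^5 + 30x^4 - 40x^3 + 25x^2 - 6x. The coefficient of x^5 equals -trace(L) = -10, matching the sum of degrees. By the matrix-tree theorem the graph has (1/6) * product of the nonzero eigenvalues = 1 spanning tree. There is one zero in the spectrum, matching the 1 component.

x^6 - 10x^5 + 30x^4 - 40x^3 + 25x^2 - 6x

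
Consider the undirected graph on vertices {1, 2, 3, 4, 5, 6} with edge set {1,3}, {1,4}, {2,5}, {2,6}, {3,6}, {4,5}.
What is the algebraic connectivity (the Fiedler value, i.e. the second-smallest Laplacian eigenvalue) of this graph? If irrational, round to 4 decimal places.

Each diagonal entry of L is the vertex degree and each off-diagonal entry is -1 where an edge is present, 0 otherwise; in the order [1, 2, 3, 4, 5, 6] the diagonal is [2, 2, 2, 2, 2, 2]. The smallest Laplacian eigenvalue is always 0. The next one, lambda_2 = 1, measures how hard the graph is to disconnect: larger values mean better connectivity. There is one zero in the spectrum, matching the 1 component.

1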